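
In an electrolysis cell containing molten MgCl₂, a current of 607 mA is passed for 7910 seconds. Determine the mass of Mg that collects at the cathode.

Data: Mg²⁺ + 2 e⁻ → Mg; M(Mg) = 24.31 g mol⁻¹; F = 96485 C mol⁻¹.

Q = I·t = 0.6070 A × 7910.0 s = 4801 C.
n(e⁻) = Q/F = 4801 / 96485 = 0.04976 mol.
Mg²⁺ + 2 e⁻ → Mg, so n(Mg) = n(e⁻)/2 = 0.02488 mol.
m = n·M = 0.02488 × 24.31 = 0.605 g.

0.605 g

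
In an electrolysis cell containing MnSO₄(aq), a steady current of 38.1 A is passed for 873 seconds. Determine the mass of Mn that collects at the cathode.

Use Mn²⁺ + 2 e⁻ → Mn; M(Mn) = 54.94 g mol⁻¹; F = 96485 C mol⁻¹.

Q = I·t = 38.10 A × 873.00 s = 33260 C.
n(e⁻) = Q/F = 33260 / 96485 = 0.3447 mol.
Mn²⁺ + 2 e⁻ → Mn, so n(Mn) = n(e⁻)/2 = 0.1724 mol.
m = n·M = 0.1724 × 54.94 = 9.47 g.

9.47 g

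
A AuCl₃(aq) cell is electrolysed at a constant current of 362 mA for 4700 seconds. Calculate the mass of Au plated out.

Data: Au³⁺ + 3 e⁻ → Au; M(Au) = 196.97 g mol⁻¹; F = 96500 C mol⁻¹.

1.16 g

Q = I·t = 0.3620 A × 4700.0 s = 1701 C.
n(e⁻) = Q/F = 1701 / 96500 = 0.01763 mol.
Au³⁺ + 3 e⁻ → Au, so n(Au) = n(e⁻)/3 = 0.005877 mol.
m = n·M = 0.005877 × 196.97 = 1.16 g.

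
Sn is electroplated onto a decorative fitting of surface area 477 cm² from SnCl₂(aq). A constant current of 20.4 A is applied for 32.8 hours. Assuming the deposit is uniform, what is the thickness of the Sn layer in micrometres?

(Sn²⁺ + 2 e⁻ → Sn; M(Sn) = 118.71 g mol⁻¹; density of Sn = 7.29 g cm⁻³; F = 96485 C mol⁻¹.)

4260 μm

Q = I·t = 20.40 × 118080 = 2409000 C; n(e⁻) = 24.97 mol.
n(Sn) = n(e⁻)/2 = 12.48 mol, so m = 12.48 × 118.71 = 1482 g.
Volume = m/ρ = 1482 / 7.29 = 203.3 cm³.
Thickness = V/A = 203.3 / 477 = 0.426 cm = 4260 μm.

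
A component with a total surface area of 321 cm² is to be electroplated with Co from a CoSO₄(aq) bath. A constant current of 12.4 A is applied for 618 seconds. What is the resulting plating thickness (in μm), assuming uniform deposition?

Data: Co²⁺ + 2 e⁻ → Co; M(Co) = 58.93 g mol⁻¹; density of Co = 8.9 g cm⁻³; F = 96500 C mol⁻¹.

8.19 μm

Q = I·t = 12.40 × 618.00 = 7663 C; n(e⁻) = 0.07941 mol.
n(Co) = n(e⁻)/2 = 0.03971 mol, so m = 0.03971 × 58.93 = 2.340 g.
Volume = m/ρ = 2.340 / 8.9 = 0.2629 cm³.
Thickness = V/A = 0.2629 / 321 = 8.19 × 10⁻⁴ cm = 8.19 μm.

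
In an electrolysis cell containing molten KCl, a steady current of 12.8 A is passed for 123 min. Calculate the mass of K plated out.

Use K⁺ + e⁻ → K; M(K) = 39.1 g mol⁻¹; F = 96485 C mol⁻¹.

Q = I·t = 12.80 A × 7380.0 s = 94460 C.
n(e⁻) = Q/F = 94460 / 96485 = 0.9791 mol.
K⁺ + e⁻ → K, so n(K) = n(e⁻)/1 = 0.9791 mol.
m = n·M = 0.9791 × 39.1 = 38.3 g.

38.3 g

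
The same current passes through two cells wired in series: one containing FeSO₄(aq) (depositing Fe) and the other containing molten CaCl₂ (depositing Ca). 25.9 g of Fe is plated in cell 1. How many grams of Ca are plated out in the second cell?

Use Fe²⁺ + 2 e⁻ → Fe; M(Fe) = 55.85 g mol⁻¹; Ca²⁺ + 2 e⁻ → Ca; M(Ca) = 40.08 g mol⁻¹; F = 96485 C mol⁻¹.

18.6 g

n(Fe) = 25.9 / 55.85 = 0.4637 mol.
Since Fe²⁺ + 2 e⁻ → Fe, n(e⁻) passed = 2 × 0.4637 = 0.9275 mol.
Cells in series carry the same charge, so the same 0.9275 mol of electrons passes through cell 2.
Ca²⁺ + 2 e⁻ → Ca, so n(Ca) = 0.9275 / 2 = 0.4637 mol.
m(Ca) = 0.4637 × 40.08 = 18.6 g.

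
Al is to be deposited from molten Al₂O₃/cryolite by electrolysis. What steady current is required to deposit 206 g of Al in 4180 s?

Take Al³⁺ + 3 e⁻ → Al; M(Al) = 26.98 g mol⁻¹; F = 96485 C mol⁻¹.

529 A

n(Al) = 206 / 26.98 = 7.635 mol.
n(e⁻) = 3 × 7.635 = 22.91 mol.
Q = n(e⁻)·F = 22.91 × 96485 = 2210000 C.
I = Q/t = 2210000 / 4180.0 s = 529 A.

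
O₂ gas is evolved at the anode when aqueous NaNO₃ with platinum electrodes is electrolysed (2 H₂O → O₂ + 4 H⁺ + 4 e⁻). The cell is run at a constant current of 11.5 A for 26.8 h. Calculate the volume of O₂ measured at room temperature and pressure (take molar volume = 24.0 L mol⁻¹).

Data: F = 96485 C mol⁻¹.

69.0 L

Q = I·t = 11.50 A × 96480 s = 1110000 C.
n(e⁻) = Q/F = 1110000 / 96485 = 11.50 mol.
4 electrons are transferred per O₂ molecule, so n(O₂) = 11.50 / 4 = 2.875 mol.
V = n × V_m = 2.875 × 24.0 = 69.0 L.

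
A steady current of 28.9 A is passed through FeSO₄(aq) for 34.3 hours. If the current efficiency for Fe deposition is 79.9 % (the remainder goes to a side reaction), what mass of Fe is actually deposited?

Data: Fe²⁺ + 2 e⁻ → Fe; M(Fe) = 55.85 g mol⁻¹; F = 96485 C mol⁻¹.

825 g

Q = I·t = 28.90 × 123480 = 3569000 C.
n(e⁻) = 3569000/96485 = 36.99 mol; theoretically n(Fe) = 36.99/2 = 18.49 mol, m_theo = 1033 g.
At 79.9 % efficiency, m_actual = 0.799 × 1033 = 825 g.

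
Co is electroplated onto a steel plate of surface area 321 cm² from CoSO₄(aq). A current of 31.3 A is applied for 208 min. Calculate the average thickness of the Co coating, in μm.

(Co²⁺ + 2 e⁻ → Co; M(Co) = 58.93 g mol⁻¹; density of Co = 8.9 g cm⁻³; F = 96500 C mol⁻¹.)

Q = I·t = 31.30 × 12480 = 390600 C; n(e⁻) = 4.048 mol.
n(Co) = n(e⁻)/2 = 2.024 mol, so m = 2.024 × 58.93 = 119.3 g.
Volume = m/ρ = 119.3 / 8.9 = 13.40 cm³.
Thickness = V/A = 13.40 / 321 = 0.0417 cm = 417 μm.

417 μm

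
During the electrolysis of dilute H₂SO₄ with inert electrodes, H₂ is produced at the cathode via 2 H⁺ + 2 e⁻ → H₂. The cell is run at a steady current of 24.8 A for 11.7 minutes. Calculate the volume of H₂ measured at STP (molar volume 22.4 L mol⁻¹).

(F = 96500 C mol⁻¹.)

Q = I·t = 24.80 A × 702.00 s = 17410 C.
n(e⁻) = Q/F = 17410 / 96500 = 0.1804 mol.
2 electrons are transferred per H₂ molecule, so n(H₂) = 0.1804 / 2 = 0.09021 mol.
V = n × V_m = 0.09021 × 22.4 = 2.02 L.

2.02 L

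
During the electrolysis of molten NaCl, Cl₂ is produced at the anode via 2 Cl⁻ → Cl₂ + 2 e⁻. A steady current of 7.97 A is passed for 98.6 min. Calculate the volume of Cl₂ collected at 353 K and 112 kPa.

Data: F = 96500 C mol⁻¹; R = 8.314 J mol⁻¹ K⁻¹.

Q = I·t = 7.970 A × 5916.0 s = 47150 C.
n(e⁻) = Q/F = 47150 / 96500 = 0.4886 mol.
2 electrons are transferred per Cl₂ molecule, so n(Cl₂) = 0.4886 / 2 = 0.2443 mol.
V = nRT/P = (0.2443 × 8.314 × 353) / (112 × 10³ Pa) = 0.00640 m³ = 6.40 L.

6.40 L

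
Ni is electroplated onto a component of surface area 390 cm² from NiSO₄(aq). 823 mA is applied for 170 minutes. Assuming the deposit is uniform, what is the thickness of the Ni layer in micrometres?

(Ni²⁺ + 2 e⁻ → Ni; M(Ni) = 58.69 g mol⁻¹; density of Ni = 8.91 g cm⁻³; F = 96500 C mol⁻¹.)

7.35 μm

Q = I·t = 0.8230 × 10200 = 8395 C; n(e⁻) = 0.08699 mol.
n(Ni) = n(e⁻)/2 = 0.04350 mol, so m = 0.04350 × 58.69 = 2.553 g.
Volume = m/ρ = 2.553 / 8.91 = 0.2865 cm³.
Thickness = V/A = 0.2865 / 390 = 7.35 × 10⁻⁴ cm = 7.35 μm.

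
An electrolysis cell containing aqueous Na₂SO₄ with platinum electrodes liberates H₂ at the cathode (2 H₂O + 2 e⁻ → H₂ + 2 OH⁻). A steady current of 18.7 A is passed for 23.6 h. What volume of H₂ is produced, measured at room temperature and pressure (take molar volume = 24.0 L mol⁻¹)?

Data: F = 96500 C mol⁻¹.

198 L

Q = I·t = 18.70 A × 84960 s = 1589000 C.
n(e⁻) = Q/F = 1589000 / 96500 = 16.46 mol.
2 electrons are transferred per H₂ molecule, so n(H₂) = 16.46 / 2 = 8.232 mol.
V = n × V_m = 8.232 × 24.0 = 198 L.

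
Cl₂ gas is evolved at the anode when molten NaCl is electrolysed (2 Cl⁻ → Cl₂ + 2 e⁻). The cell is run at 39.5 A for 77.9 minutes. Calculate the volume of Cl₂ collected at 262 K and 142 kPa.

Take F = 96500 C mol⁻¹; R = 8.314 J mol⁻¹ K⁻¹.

14.7 L

Q = I·t = 39.50 A × 4674.0 s = 184600 C.
n(e⁻) = Q/F = 184600 / 96500 = 1.913 mol.
2 electrons are transferred per Cl₂ molecule, so n(Cl₂) = 1.913 / 2 = 0.9566 mol.
V = nRT/P = (0.9566 × 8.314 × 262) / (142 × 10³ Pa) = 0.0147 m³ = 14.7 L.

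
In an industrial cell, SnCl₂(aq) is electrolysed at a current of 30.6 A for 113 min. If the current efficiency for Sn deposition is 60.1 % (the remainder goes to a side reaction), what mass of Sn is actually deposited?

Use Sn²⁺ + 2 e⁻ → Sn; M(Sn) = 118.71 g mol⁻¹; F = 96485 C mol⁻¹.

Q = I·t = 30.60 × 6780.0 = 207500 C.
n(e⁻) = 207500/96485 = 2.150 mol; theoretically n(Sn) = 2.150/2 = 1.075 mol, m_theo = 127.6 g.
At 60.1 % efficiency, m_actual = 0.601 × 127.6 = 76.7 g.

76.7 g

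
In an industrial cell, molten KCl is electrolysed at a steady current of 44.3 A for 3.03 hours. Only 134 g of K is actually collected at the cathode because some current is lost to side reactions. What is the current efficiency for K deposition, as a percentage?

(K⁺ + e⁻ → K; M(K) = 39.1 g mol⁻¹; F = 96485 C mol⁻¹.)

Q = I·t = 44.30 × 10908 = 483200 C; n(e⁻) = 483200/96485 = 5.008 mol.
Theoretical n(K) = n(e⁻)/1 = 5.008 mol, i.e. m_theo = 5.008 × 39.1 = 195.8 g.
Efficiency = m_actual / m_theo = 134 / 195.8 = 68.4 %.

68.4 %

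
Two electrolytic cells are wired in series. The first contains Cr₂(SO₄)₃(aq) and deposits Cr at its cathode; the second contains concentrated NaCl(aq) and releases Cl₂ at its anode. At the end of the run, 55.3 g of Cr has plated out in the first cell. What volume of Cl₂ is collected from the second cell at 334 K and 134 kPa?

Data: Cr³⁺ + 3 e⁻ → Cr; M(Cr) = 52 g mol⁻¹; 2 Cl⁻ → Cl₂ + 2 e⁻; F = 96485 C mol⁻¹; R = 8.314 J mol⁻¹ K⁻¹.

33.1 L

n(Cr) = 55.3 / 52 = 1.063 mol, so n(e⁻) = 3 × 1.063 = 3.190 mol.
The cells are in series, so the same 3.190 mol of electrons passes through the second cell.
2 Cl⁻ → Cl₂ + 2 e⁻ — 2 mol e⁻ per mol Cl₂, so n(Cl₂) = 3.190/2 = 1.595 mol.
V = nRT/P = (1.595 × 8.314 × 334) / (134 × 10³) = 0.0331 m³ = 33.1 L.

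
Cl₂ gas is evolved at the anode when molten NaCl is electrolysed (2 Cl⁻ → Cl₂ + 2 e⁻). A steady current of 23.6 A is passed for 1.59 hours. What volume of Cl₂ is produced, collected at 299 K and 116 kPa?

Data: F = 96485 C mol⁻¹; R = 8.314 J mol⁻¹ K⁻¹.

15.0 L

Q = I·t = 23.60 A × 5724.0 s = 135100 C.
n(e⁻) = Q/F = 135100 / 96485 = 1.400 mol.
2 electrons are transferred per Cl₂ molecule, so n(Cl₂) = 1.400 / 2 = 0.7000 mol.
V = nRT/P = (0.7000 × 8.314 × 299) / (116 × 10³ Pa) = 0.0150 m³ = 15.0 L.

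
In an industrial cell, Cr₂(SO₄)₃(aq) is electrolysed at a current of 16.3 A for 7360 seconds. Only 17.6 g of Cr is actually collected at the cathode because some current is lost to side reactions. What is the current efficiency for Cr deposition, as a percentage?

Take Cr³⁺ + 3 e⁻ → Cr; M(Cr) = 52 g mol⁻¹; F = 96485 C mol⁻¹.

Q = I·t = 16.30 × 7360.0 = 120000 C; n(e⁻) = 120000/96485 = 1.243 mol.
Theoretical n(Cr) = n(e⁻)/3 = 0.4145 mol, i.e. m_theo = 0.4145 × 52 = 21.55 g.
Efficiency = m_actual / m_theo = 17.6 / 21.55 = 81.7 %.

81.7 %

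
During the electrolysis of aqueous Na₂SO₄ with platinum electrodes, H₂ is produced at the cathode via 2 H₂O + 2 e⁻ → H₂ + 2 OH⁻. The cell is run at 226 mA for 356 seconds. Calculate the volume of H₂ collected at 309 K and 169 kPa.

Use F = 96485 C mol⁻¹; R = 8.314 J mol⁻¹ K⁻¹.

0.00634 L

Q = I·t = 0.2260 A × 356.00 s = 80.46 C.
n(e⁻) = Q/F = 80.46 / 96485 = 0.0008339 mol.
2 electrons are transferred per H₂ molecule, so n(H₂) = 0.0008339 / 2 = 0.0004169 mol.
V = nRT/P = (0.0004169 × 8.314 × 309) / (169 × 10³ Pa) = 6.34 × 10⁻⁶ m³ = 0.00634 L.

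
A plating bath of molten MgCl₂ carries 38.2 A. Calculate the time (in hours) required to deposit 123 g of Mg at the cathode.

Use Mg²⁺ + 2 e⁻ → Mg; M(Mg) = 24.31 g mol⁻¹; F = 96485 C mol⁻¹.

7.10 h

n(Mg) = m/M = 123 / 24.31 = 5.060 mol.
Each Mg atom requires 2 electrons, so n(e⁻) = 2 × 5.060 = 10.12 mol.
Q = n(e⁻)·F = 10.12 × 96485 = 976400 C.
t = Q/I = 976400 / 38.20 A = 25560 s = 7.10 h.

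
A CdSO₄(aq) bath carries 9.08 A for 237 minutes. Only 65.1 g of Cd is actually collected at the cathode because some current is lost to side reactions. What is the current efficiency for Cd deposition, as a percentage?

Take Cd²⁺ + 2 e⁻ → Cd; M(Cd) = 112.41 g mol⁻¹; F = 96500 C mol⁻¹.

Q = I·t = 9.080 × 14220 = 129100 C; n(e⁻) = 129100/96500 = 1.338 mol.
Theoretical n(Cd) = n(e⁻)/2 = 0.6690 mol, i.e. m_theo = 0.6690 × 112.41 = 75.20 g.
Efficiency = m_actual / m_theo = 65.1 / 75.20 = 86.6 %.

86.6 %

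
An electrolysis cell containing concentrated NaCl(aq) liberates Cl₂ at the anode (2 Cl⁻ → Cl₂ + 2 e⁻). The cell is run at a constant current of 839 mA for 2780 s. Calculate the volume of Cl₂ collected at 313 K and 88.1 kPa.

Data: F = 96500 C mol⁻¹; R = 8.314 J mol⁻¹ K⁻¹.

Q = I·t = 0.8390 A × 2780.0 s = 2332 C.
n(e⁻) = Q/F = 2332 / 96500 = 0.02417 mol.
2 electrons are transferred per Cl₂ molecule, so n(Cl₂) = 0.02417 / 2 = 0.01209 mol.
V = nRT/P = (0.01209 × 8.314 × 313) / (88.1 × 10³ Pa) = 3.57 × 10⁻⁴ m³ = 0.357 L.

0.357 L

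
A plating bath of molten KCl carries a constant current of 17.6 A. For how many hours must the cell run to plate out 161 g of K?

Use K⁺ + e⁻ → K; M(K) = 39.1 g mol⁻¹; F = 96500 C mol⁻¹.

6.27 h

n(K) = m/M = 161 / 39.1 = 4.118 mol.
Each K atom requires 1 electron, so n(e⁻) = 1 × 4.118 = 4.118 mol.
Q = n(e⁻)·F = 4.118 × 96500 = 397400 C.
t = Q/I = 397400 / 17.60 A = 22580 s = 6.27 h.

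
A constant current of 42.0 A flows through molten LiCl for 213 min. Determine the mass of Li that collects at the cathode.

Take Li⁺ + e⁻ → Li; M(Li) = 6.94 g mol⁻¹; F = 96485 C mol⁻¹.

38.6 g

Q = I·t = 42.00 A × 12780 s = 536800 C.
n(e⁻) = Q/F = 536800 / 96485 = 5.563 mol.
Li⁺ + e⁻ → Li, so n(Li) = n(e⁻)/1 = 5.563 mol.
m = n·M = 5.563 × 6.94 = 38.6 g.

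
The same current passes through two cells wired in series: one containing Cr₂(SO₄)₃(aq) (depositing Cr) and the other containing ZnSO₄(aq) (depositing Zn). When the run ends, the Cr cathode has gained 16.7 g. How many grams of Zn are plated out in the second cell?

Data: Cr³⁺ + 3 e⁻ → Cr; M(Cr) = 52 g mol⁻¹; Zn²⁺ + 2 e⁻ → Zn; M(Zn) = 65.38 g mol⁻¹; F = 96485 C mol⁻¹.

31.5 g

n(Cr) = 16.7 / 52 = 0.3212 mol.
Since Cr³⁺ + 3 e⁻ → Cr, n(e⁻) passed = 3 × 0.3212 = 0.9635 mol.
Cells in series carry the same charge, so the same 0.9635 mol of electrons passes through cell 2.
Zn²⁺ + 2 e⁻ → Zn, so n(Zn) = 0.9635 / 2 = 0.4817 mol.
m(Zn) = 0.4817 × 65.38 = 31.5 g.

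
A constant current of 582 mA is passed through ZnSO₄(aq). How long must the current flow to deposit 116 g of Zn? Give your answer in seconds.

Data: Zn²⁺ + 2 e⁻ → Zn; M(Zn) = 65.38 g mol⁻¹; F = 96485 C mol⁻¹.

n(Zn) = m/M = 116 / 65.38 = 1.774 mol.
Each Zn atom requires 2 electrons, so n(e⁻) = 2 × 1.774 = 3.548 mol.
Q = n(e⁻)·F = 3.548 × 96485 = 342400 C.
t = Q/I = 342400 / 0.5820 A = 588300 s.

5.88 × 10⁵ s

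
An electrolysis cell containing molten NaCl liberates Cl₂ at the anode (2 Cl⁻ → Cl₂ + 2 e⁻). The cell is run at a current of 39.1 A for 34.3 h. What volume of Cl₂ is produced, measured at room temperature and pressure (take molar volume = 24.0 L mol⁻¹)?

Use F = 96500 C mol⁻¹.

Q = I·t = 39.10 A × 123480 s = 4828000 C.
n(e⁻) = Q/F = 4828000 / 96500 = 50.03 mol.
2 electrons are transferred per Cl₂ molecule, so n(Cl₂) = 50.03 / 2 = 25.02 mol.
V = n × V_m = 25.02 × 24.0 = 600 L.

600 L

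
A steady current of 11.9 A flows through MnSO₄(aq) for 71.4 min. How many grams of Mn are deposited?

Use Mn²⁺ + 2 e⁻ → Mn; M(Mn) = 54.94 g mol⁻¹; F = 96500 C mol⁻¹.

Q = I·t = 11.90 A × 4284.0 s = 50980 C.
n(e⁻) = Q/F = 50980 / 96500 = 0.5283 mol.
Mn²⁺ + 2 e⁻ → Mn, so n(Mn) = n(e⁻)/2 = 0.2641 mol.
m = n·M = 0.2641 × 54.94 = 14.5 g.

14.5 g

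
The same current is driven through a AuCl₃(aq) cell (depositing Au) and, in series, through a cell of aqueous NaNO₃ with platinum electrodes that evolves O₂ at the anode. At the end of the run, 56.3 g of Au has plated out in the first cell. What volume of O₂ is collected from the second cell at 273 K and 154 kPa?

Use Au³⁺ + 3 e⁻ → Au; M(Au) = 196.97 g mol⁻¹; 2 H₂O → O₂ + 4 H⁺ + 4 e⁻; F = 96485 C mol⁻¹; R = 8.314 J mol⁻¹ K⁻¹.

n(Au) = 56.3 / 196.97 = 0.2858 mol, so n(e⁻) = 3 × 0.2858 = 0.8575 mol.
The cells are in series, so the same 0.8575 mol of electrons passes through the second cell.
2 H₂O → O₂ + 4 H⁺ + 4 e⁻ — 4 mol e⁻ per mol O₂, so n(O₂) = 0.8575/4 = 0.2144 mol.
V = nRT/P = (0.2144 × 8.314 × 273) / (154 × 10³) = 0.00316 m³ = 3.16 L.

3.16 L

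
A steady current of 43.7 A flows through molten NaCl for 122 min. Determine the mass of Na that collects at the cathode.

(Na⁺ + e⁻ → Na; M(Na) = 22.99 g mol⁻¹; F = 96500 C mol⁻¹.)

76.2 g

Q = I·t = 43.70 A × 7320.0 s = 319900 C.
n(e⁻) = Q/F = 319900 / 96500 = 3.315 mol.
Na⁺ + e⁻ → Na, so n(Na) = n(e⁻)/1 = 3.315 mol.
m = n·M = 3.315 × 22.99 = 76.2 g.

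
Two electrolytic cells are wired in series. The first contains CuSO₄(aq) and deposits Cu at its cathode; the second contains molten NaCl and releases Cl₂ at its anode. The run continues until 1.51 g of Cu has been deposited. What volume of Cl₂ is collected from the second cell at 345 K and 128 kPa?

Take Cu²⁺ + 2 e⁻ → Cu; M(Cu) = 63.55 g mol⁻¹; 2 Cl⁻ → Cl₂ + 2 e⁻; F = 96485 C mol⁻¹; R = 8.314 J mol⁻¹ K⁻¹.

0.532 L

n(Cu) = 1.51 / 63.55 = 0.02376 mol, so n(e⁻) = 2 × 0.02376 = 0.04752 mol.
The cells are in series, so the same 0.04752 mol of electrons passes through the second cell.
2 Cl⁻ → Cl₂ + 2 e⁻ — 2 mol e⁻ per mol Cl₂, so n(Cl₂) = 0.04752/2 = 0.02376 mol.
V = nRT/P = (0.02376 × 8.314 × 345) / (128 × 10³) = 5.32 × 10⁻⁴ m³ = 0.532 L.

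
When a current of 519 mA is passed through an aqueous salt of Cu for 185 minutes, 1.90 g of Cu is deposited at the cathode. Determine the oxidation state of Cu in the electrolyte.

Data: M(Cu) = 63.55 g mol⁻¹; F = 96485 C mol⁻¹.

Q = I·t = 0.5190 A × 11100 s = 5761 C, so n(e⁻) = 5761/96485 = 0.05971 mol.
n(Cu) deposited = 1.90 / 63.55 = 0.02990 mol.
Electrons per atom = n(e⁻)/n(Cu) = 0.05971 / 0.02990 = 2.00 ≈ 2, so the ion is Cu²⁺.

+2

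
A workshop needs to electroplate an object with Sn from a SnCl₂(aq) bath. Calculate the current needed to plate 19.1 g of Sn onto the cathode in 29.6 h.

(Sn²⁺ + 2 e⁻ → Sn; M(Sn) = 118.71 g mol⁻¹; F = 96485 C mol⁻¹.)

n(Sn) = 19.1 / 118.71 = 0.1609 mol.
n(e⁻) = 2 × 0.1609 = 0.3218 mol.
Q = n(e⁻)·F = 0.3218 × 96485 = 31050 C.
I = Q/t = 31050 / 106560 s = 0.291 A.

0.291 A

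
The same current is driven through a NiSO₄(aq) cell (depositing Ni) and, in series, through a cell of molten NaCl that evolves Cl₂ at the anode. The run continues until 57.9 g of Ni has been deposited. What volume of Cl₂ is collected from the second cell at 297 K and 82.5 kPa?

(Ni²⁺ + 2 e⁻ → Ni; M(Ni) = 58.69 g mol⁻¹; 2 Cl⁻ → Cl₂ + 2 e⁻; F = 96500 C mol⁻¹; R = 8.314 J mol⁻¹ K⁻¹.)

29.5 L

n(Ni) = 57.9 / 58.69 = 0.9865 mol, so n(e⁻) = 2 × 0.9865 = 1.973 mol.
The cells are in series, so the same 1.973 mol of electrons passes through the second cell.
2 Cl⁻ → Cl₂ + 2 e⁻ — 2 mol e⁻ per mol Cl₂, so n(Cl₂) = 1.973/2 = 0.9865 mol.
V = nRT/P = (0.9865 × 8.314 × 297) / (82.5 × 10³) = 0.0295 m³ = 29.5 L.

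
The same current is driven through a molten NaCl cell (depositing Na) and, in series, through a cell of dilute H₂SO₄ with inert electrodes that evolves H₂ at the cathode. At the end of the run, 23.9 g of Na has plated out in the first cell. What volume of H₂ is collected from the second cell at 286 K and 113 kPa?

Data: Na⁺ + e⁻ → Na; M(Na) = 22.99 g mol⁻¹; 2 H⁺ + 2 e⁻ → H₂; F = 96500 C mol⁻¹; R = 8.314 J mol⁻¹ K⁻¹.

10.9 L

n(Na) = 23.9 / 22.99 = 1.040 mol, so n(e⁻) = 1 × 1.040 = 1.040 mol.
The cells are in series, so the same 1.040 mol of electrons passes through the second cell.
2 H⁺ + 2 e⁻ → H₂ — 2 mol e⁻ per mol H₂, so n(H₂) = 1.040/2 = 0.5198 mol.
V = nRT/P = (0.5198 × 8.314 × 286) / (113 × 10³) = 0.0109 m³ = 10.9 L.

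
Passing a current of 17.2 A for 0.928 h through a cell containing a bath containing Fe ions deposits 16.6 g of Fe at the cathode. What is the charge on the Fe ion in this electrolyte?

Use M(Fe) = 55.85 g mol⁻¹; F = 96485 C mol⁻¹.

Q = I·t = 17.20 A × 3340.8 s = 57460 C, so n(e⁻) = 57460/96485 = 0.5956 mol.
n(Fe) deposited = 16.6 / 55.85 = 0.2972 mol.
Electrons per atom = n(e⁻)/n(Fe) = 0.5956 / 0.2972 = 2.00 ≈ 2, so the ion is Fe²⁺.

+2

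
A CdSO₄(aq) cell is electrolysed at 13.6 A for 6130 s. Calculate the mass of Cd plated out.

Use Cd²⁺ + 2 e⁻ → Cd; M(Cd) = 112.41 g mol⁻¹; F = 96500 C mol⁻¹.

48.6 g

Q = I·t = 13.60 A × 6130.0 s = 83370 C.
n(e⁻) = Q/F = 83370 / 96500 = 0.8639 mol.
Cd²⁺ + 2 e⁻ → Cd, so n(Cd) = n(e⁻)/2 = 0.4320 mol.
m = n·M = 0.4320 × 112.41 = 48.6 g.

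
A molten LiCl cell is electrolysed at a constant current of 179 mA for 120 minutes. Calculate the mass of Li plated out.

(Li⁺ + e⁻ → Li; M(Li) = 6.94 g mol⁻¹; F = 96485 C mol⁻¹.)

Q = I·t = 0.1790 A × 7200.0 s = 1289 C.
n(e⁻) = Q/F = 1289 / 96485 = 0.01336 mol.
Li⁺ + e⁻ → Li, so n(Li) = n(e⁻)/1 = 0.01336 mol.
m = n·M = 0.01336 × 6.94 = 0.0927 g.

0.0927 g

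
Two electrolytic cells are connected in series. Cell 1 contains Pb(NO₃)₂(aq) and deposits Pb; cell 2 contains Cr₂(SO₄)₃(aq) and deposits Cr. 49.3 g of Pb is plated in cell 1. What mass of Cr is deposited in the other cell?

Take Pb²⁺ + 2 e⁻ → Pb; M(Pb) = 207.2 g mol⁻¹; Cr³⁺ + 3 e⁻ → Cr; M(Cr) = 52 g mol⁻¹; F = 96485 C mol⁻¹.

8.25 g

n(Pb) = 49.3 / 207.2 = 0.2379 mol.
Since Pb²⁺ + 2 e⁻ → Pb, n(e⁻) passed = 2 × 0.2379 = 0.4759 mol.
Cells in series carry the same charge, so the same 0.4759 mol of electrons passes through cell 2.
Cr³⁺ + 3 e⁻ → Cr, so n(Cr) = 0.4759 / 3 = 0.1586 mol.
m(Cr) = 0.1586 × 52 = 8.25 g.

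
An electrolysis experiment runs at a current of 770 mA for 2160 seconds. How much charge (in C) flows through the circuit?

1660 C

Q = I·t = 0.7700 A × 2160.0 s = 1660 C.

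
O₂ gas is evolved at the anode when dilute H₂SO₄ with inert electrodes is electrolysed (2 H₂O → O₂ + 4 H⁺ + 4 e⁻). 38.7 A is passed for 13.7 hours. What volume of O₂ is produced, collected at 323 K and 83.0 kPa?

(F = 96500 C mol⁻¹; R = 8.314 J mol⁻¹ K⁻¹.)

Q = I·t = 38.70 A × 49320 s = 1909000 C.
n(e⁻) = Q/F = 1909000 / 96500 = 19.78 mol.
4 electrons are transferred per O₂ molecule, so n(O₂) = 19.78 / 4 = 4.945 mol.
V = nRT/P = (4.945 × 8.314 × 323) / (83.0 × 10³ Pa) = 0.160 m³ = 160 L.

160 L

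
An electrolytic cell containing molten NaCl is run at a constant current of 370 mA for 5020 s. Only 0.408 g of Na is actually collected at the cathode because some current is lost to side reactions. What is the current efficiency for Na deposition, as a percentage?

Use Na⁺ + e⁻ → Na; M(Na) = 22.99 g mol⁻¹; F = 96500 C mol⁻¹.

Q = I·t = 0.3700 × 5020.0 = 1857 C; n(e⁻) = 1857/96500 = 0.01925 mol.
Theoretical n(Na) = n(e⁻)/1 = 0.01925 mol, i.e. m_theo = 0.01925 × 22.99 = 0.4425 g.
Efficiency = m_actual / m_theo = 0.408 / 0.4425 = 92.2 %.

92.2 %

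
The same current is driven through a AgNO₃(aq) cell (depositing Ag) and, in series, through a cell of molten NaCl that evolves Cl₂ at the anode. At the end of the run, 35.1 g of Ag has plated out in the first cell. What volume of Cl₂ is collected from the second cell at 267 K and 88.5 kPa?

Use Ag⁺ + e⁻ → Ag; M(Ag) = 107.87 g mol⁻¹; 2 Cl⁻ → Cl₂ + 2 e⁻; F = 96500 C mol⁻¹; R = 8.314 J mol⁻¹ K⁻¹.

n(Ag) = 35.1 / 107.87 = 0.3254 mol, so n(e⁻) = 1 × 0.3254 = 0.3254 mol.
The cells are in series, so the same 0.3254 mol of electrons passes through the second cell.
2 Cl⁻ → Cl₂ + 2 e⁻ — 2 mol e⁻ per mol Cl₂, so n(Cl₂) = 0.3254/2 = 0.1627 mol.
V = nRT/P = (0.1627 × 8.314 × 267) / (88.5 × 10³) = 0.00408 m³ = 4.08 L.

4.08 L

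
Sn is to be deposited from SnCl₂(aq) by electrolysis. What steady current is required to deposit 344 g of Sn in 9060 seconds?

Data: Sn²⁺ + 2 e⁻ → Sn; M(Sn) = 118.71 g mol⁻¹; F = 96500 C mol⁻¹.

n(Sn) = 344 / 118.71 = 2.898 mol.
n(e⁻) = 2 × 2.898 = 5.796 mol.
Q = n(e⁻)·F = 5.796 × 96500 = 559300 C.
I = Q/t = 559300 / 9060.0 s = 61.7 A.

61.7 A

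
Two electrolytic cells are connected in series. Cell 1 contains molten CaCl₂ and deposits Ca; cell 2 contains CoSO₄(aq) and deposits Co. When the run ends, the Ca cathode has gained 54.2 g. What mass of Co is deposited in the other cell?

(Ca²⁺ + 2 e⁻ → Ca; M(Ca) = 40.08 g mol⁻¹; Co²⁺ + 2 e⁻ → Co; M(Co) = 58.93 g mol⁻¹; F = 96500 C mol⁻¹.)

n(Ca) = 54.2 / 40.08 = 1.352 mol.
Since Ca²⁺ + 2 e⁻ → Ca, n(e⁻) passed = 2 × 1.352 = 2.705 mol.
Cells in series carry the same charge, so the same 2.705 mol of electrons passes through cell 2.
Co²⁺ + 2 e⁻ → Co, so n(Co) = 2.705 / 2 = 1.352 mol.
m(Co) = 1.352 × 58.93 = 79.7 g.

79.7 g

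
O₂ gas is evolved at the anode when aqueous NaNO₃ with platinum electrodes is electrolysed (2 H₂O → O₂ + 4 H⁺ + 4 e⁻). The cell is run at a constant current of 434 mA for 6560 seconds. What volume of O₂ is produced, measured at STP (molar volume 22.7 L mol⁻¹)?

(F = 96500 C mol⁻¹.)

0.167 L

Q = I·t = 0.4340 A × 6560.0 s = 2847 C.
n(e⁻) = Q/F = 2847 / 96500 = 0.02950 mol.
4 electrons are transferred per O₂ molecule, so n(O₂) = 0.02950 / 4 = 0.007376 mol.
V = n × V_m = 0.007376 × 22.7 = 0.167 L.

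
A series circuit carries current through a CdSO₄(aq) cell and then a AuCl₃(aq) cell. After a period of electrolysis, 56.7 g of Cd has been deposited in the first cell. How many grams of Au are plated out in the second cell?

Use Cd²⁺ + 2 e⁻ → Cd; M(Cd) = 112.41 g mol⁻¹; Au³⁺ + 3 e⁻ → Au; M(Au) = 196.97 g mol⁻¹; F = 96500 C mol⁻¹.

66.2 g

n(Cd) = 56.7 / 112.41 = 0.5044 mol.
Since Cd²⁺ + 2 e⁻ → Cd, n(e⁻) passed = 2 × 0.5044 = 1.009 mol.
Cells in series carry the same charge, so the same 1.009 mol of electrons passes through cell 2.
Au³⁺ + 3 e⁻ → Au, so n(Au) = 1.009 / 3 = 0.3363 mol.
m(Au) = 0.3363 × 196.97 = 66.2 g.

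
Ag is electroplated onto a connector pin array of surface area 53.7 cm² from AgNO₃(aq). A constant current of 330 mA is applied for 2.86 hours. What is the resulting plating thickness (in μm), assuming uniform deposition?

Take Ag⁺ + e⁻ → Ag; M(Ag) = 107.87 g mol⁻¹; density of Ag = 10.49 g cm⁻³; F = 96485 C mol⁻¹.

67.4 μm

Q = I·t = 0.3300 × 10296 = 3398 C; n(e⁻) = 0.03521 mol.
n(Ag) = n(e⁻)/1 = 0.03521 mol, so m = 0.03521 × 107.87 = 3.799 g.
Volume = m/ρ = 3.799 / 10.49 = 0.3621 cm³.
Thickness = V/A = 0.3621 / 53.7 = 0.00674 cm = 67.4 μm.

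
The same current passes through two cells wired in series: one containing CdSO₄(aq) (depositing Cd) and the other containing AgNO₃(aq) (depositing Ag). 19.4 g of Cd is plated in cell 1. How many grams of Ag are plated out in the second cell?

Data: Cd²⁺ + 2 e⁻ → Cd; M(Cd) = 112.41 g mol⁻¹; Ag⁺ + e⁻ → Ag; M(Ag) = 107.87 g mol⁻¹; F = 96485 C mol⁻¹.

n(Cd) = 19.4 / 112.41 = 0.1726 mol.
Since Cd²⁺ + 2 e⁻ → Cd, n(e⁻) passed = 2 × 0.1726 = 0.3452 mol.
Cells in series carry the same charge, so the same 0.3452 mol of electrons passes through cell 2.
Ag⁺ + e⁻ → Ag, so n(Ag) = 0.3452 / 1 = 0.3452 mol.
m(Ag) = 0.3452 × 107.87 = 37.2 g.

37.2 g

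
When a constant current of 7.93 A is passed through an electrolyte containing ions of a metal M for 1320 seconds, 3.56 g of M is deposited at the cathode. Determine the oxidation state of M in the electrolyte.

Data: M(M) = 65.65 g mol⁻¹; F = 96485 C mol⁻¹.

Q = I·t = 7.930 A × 1320.0 s = 10470 C, so n(e⁻) = 10470/96485 = 0.1085 mol.
n(M) deposited = 3.56 / 65.65 = 0.05423 mol.
Electrons per atom = n(e⁻)/n(M) = 0.1085 / 0.05423 = 2.00 ≈ 2, so the ion is M²⁺.

+2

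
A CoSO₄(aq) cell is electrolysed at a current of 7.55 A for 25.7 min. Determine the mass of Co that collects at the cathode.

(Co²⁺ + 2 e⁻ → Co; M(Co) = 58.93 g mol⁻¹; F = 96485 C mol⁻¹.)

3.56 g

Q = I·t = 7.550 A × 1542.0 s = 11640 C.
n(e⁻) = Q/F = 11640 / 96485 = 0.1207 mol.
Co²⁺ + 2 e⁻ → Co, so n(Co) = n(e⁻)/2 = 0.06033 mol.
m = n·M = 0.06033 × 58.93 = 3.56 g.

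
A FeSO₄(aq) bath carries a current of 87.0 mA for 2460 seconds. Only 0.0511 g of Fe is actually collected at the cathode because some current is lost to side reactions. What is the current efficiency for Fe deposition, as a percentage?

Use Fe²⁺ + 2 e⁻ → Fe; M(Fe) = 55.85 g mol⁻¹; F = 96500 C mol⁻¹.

82.5 %

Q = I·t = 0.08700 × 2460.0 = 214.0 C; n(e⁻) = 214.0/96500 = 0.002218 mol.
Theoretical n(Fe) = n(e⁻)/2 = 0.001109 mol, i.e. m_theo = 0.001109 × 55.85 = 0.06193 g.
Efficiency = m_actual / m_theo = 0.0511 / 0.06193 = 82.5 %.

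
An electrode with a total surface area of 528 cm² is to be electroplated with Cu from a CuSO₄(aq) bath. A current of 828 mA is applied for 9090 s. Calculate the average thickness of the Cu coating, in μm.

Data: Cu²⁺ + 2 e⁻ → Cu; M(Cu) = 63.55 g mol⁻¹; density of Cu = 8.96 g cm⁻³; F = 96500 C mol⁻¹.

5.24 μm

Q = I·t = 0.8280 × 9090.0 = 7527 C; n(e⁻) = 0.07800 mol.
n(Cu) = n(e⁻)/2 = 0.03900 mol, so m = 0.03900 × 63.55 = 2.478 g.
Volume = m/ρ = 2.478 / 8.96 = 0.2766 cm³.
Thickness = V/A = 0.2766 / 528 = 5.24 × 10⁻⁴ cm = 5.24 μm.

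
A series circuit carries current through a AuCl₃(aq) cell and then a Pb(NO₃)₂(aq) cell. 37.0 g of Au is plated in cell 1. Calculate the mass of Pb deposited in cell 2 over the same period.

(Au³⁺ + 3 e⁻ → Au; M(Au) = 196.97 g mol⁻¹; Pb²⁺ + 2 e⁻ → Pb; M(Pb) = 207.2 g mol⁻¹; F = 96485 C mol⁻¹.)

n(Au) = 37.0 / 196.97 = 0.1878 mol.
Since Au³⁺ + 3 e⁻ → Au, n(e⁻) passed = 3 × 0.1878 = 0.5635 mol.
Cells in series carry the same charge, so the same 0.5635 mol of electrons passes through cell 2.
Pb²⁺ + 2 e⁻ → Pb, so n(Pb) = 0.5635 / 2 = 0.2818 mol.
m(Pb) = 0.2818 × 207.2 = 58.4 g.

58.4 g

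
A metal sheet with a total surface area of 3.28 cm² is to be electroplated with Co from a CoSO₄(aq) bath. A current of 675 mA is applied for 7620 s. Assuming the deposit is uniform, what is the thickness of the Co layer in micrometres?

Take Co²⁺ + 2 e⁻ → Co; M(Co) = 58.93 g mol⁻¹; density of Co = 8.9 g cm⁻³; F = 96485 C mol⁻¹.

538 μm

Q = I·t = 0.6750 × 7620.0 = 5144 C; n(e⁻) = 0.05331 mol.
n(Co) = n(e⁻)/2 = 0.02665 mol, so m = 0.02665 × 58.93 = 1.571 g.
Volume = m/ρ = 1.571 / 8.9 = 0.1765 cm³.
Thickness = V/A = 0.1765 / 3.28 = 0.0538 cm = 538 μm.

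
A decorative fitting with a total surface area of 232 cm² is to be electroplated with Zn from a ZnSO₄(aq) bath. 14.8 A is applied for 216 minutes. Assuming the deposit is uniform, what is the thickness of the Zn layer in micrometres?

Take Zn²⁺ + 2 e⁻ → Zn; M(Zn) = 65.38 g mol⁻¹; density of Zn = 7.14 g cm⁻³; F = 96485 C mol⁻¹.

Q = I·t = 14.80 × 12960 = 191800 C; n(e⁻) = 1.988 mol.
n(Zn) = n(e⁻)/2 = 0.9940 mol, so m = 0.9940 × 65.38 = 64.99 g.
Volume = m/ρ = 64.99 / 7.14 = 9.102 cm³.
Thickness = V/A = 9.102 / 232 = 0.0392 cm = 392 μm.

392 μm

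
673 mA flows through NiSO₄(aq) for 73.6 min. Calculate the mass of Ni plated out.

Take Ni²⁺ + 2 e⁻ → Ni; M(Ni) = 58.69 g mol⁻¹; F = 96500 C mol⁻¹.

0.904 g

Q = I·t = 0.6730 A × 4416.0 s = 2972 C.
n(e⁻) = Q/F = 2972 / 96500 = 0.03080 mol.
Ni²⁺ + 2 e⁻ → Ni, so n(Ni) = n(e⁻)/2 = 0.01540 mol.
m = n·M = 0.01540 × 58.69 = 0.904 g.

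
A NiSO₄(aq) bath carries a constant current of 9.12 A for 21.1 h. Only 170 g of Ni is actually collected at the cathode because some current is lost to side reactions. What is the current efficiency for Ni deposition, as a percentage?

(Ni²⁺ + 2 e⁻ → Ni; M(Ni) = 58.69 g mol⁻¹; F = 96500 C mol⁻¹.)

80.7 %

Q = I·t = 9.120 × 75960 = 692800 C; n(e⁻) = 692800/96500 = 7.179 mol.
Theoretical n(Ni) = n(e⁻)/2 = 3.589 mol, i.e. m_theo = 3.589 × 58.69 = 210.7 g.
Efficiency = m_actual / m_theo = 170 / 210.7 = 80.7 %.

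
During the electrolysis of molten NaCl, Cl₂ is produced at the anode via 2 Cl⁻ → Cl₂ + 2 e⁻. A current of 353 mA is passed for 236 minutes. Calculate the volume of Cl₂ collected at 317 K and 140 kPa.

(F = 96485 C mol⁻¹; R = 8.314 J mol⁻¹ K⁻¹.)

0.488 L

Q = I·t = 0.3530 A × 14160 s = 4998 C.
n(e⁻) = Q/F = 4998 / 96485 = 0.05181 mol.
2 electrons are transferred per Cl₂ molecule, so n(Cl₂) = 0.05181 / 2 = 0.02590 mol.
V = nRT/P = (0.02590 × 8.314 × 317) / (140 × 10³ Pa) = 4.88 × 10⁻⁴ m³ = 0.488 L.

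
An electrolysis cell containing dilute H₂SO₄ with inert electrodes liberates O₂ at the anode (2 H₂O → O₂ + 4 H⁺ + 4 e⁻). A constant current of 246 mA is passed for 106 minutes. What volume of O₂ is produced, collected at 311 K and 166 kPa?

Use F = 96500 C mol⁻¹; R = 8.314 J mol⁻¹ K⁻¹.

0.0631 L

Q = I·t = 0.2460 A × 6360.0 s = 1565 C.
n(e⁻) = Q/F = 1565 / 96500 = 0.01621 mol.
4 electrons are transferred per O₂ molecule, so n(O₂) = 0.01621 / 4 = 0.004053 mol.
V = nRT/P = (0.004053 × 8.314 × 311) / (166 × 10³ Pa) = 6.31 × 10⁻⁵ m³ = 0.0631 L.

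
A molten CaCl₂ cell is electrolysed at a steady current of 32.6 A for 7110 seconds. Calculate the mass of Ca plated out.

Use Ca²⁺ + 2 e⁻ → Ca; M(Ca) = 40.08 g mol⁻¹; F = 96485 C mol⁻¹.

Q = I·t = 32.60 A × 7110.0 s = 231800 C.
n(e⁻) = Q/F = 231800 / 96485 = 2.402 mol.
Ca²⁺ + 2 e⁻ → Ca, so n(Ca) = n(e⁻)/2 = 1.201 mol.
m = n·M = 1.201 × 40.08 = 48.1 g.

48.1 g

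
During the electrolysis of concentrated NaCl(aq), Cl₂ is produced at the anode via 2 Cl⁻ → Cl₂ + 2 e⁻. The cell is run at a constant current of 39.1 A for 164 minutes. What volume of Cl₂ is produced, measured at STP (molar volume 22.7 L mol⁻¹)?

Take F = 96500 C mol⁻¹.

Q = I·t = 39.10 A × 9840.0 s = 384700 C.
n(e⁻) = Q/F = 384700 / 96500 = 3.987 mol.
2 electrons are transferred per Cl₂ molecule, so n(Cl₂) = 3.987 / 2 = 1.993 mol.
V = n × V_m = 1.993 × 22.7 = 45.3 L.

45.3 L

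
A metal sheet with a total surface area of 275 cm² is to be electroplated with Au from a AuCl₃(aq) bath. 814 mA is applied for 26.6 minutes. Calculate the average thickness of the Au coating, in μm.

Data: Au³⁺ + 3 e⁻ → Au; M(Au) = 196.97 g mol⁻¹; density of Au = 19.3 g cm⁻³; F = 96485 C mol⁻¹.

Q = I·t = 0.8140 × 1596.0 = 1299 C; n(e⁻) = 0.01346 mol.
n(Au) = n(e⁻)/3 = 0.004488 mol, so m = 0.004488 × 196.97 = 0.8840 g.
Volume = m/ρ = 0.8840 / 19.3 = 0.04581 cm³.
Thickness = V/A = 0.04581 / 275 = 1.67 × 10⁻⁴ cm = 1.67 μm.

1.67 μm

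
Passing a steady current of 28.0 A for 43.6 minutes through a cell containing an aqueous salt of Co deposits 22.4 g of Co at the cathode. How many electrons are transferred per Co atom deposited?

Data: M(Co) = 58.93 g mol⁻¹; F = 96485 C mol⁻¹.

Q = I·t = 28.00 A × 2616.0 s = 73250 C, so n(e⁻) = 73250/96485 = 0.7592 mol.
n(Co) deposited = 22.4 / 58.93 = 0.3801 mol.
Electrons per atom = n(e⁻)/n(Co) = 0.7592 / 0.3801 = 2.00 ≈ 2, so the ion is Co²⁺.

2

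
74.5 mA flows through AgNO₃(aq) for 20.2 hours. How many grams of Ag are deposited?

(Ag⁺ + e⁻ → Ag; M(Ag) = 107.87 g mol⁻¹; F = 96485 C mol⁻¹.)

6.06 g

Q = I·t = 0.07450 A × 72720 s = 5418 C.
n(e⁻) = Q/F = 5418 / 96485 = 0.05615 mol.
Ag⁺ + e⁻ → Ag, so n(Ag) = n(e⁻)/1 = 0.05615 mol.
m = n·M = 0.05615 × 107.87 = 6.06 g.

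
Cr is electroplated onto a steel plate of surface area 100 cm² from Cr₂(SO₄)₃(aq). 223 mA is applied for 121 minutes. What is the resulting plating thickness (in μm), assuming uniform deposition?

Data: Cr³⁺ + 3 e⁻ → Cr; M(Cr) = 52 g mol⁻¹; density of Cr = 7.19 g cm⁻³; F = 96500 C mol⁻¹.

4.04 μm

Q = I·t = 0.2230 × 7260.0 = 1619 C; n(e⁻) = 0.01678 mol.
n(Cr) = n(e⁻)/3 = 0.005592 mol, so m = 0.005592 × 52 = 0.2908 g.
Volume = m/ρ = 0.2908 / 7.19 = 0.04045 cm³.
Thickness = V/A = 0.04045 / 100 = 4.04 × 10⁻⁴ cm = 4.04 μm.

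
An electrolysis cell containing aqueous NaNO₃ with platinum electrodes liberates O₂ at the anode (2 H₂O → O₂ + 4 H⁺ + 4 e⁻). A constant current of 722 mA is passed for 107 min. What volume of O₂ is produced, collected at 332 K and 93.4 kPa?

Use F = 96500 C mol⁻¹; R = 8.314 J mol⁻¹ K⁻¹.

Q = I·t = 0.7220 A × 6420.0 s = 4635 C.
n(e⁻) = Q/F = 4635 / 96500 = 0.04803 mol.
4 electrons are transferred per O₂ molecule, so n(O₂) = 0.04803 / 4 = 0.01201 mol.
V = nRT/P = (0.01201 × 8.314 × 332) / (93.4 × 10³ Pa) = 3.55 × 10⁻⁴ m³ = 0.355 L.

0.355 L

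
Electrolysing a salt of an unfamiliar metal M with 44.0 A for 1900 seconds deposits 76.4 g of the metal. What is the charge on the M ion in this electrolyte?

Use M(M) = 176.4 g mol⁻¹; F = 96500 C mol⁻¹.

Q = I·t = 44.00 A × 1900.0 s = 83600 C, so n(e⁻) = 83600/96500 = 0.8663 mol.
n(M) deposited = 76.4 / 176.4 = 0.4331 mol.
Electrons per atom = n(e⁻)/n(M) = 0.8663 / 0.4331 = 2.00 ≈ 2, so the ion is M²⁺.

+2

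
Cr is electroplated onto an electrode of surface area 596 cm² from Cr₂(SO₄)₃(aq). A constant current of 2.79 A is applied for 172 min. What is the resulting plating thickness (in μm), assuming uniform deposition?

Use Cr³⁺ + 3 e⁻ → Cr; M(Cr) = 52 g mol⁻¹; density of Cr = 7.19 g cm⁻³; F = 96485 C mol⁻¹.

Q = I·t = 2.790 × 10320 = 28790 C; n(e⁻) = 0.2984 mol.
n(Cr) = n(e⁻)/3 = 0.09947 mol, so m = 0.09947 × 52 = 5.173 g.
Volume = m/ρ = 5.173 / 7.19 = 0.7194 cm³.
Thickness = V/A = 0.7194 / 596 = 0.00121 cm = 12.1 μm.

12.1 μm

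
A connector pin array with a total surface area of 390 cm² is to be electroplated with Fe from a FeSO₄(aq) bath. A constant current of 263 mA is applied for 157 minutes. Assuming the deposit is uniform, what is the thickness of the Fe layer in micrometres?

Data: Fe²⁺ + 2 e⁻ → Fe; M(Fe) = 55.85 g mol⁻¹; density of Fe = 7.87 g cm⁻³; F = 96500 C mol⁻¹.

Q = I·t = 0.2630 × 9420.0 = 2477 C; n(e⁻) = 0.02567 mol.
n(Fe) = n(e⁻)/2 = 0.01284 mol, so m = 0.01284 × 55.85 = 0.7169 g.
Volume = m/ρ = 0.7169 / 7.87 = 0.09110 cm³.
Thickness = V/A = 0.09110 / 390 = 2.34 × 10⁻⁴ cm = 2.34 μm.

2.34 μm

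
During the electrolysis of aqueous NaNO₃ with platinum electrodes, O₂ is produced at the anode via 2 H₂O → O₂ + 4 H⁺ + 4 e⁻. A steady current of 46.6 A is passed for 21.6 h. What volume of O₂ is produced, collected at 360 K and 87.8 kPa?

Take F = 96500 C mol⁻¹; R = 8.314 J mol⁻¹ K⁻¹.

Q = I·t = 46.60 A × 77760 s = 3624000 C.
n(e⁻) = Q/F = 3624000 / 96500 = 37.55 mol.
4 electrons are transferred per O₂ molecule, so n(O₂) = 37.55 / 4 = 9.388 mol.
V = nRT/P = (9.388 × 8.314 × 360) / (87.8 × 10³ Pa) = 0.320 m³ = 320 L.

320 L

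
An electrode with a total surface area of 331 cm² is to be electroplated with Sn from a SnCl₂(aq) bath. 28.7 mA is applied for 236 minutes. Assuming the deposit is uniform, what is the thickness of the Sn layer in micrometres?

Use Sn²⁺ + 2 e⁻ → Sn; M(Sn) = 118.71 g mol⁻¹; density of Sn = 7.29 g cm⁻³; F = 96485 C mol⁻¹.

Q = I·t = 0.02870 × 14160 = 406.4 C; n(e⁻) = 0.004212 mol.
n(Sn) = n(e⁻)/2 = 0.002106 mol, so m = 0.002106 × 118.71 = 0.2500 g.
Volume = m/ρ = 0.2500 / 7.29 = 0.03429 cm³.
Thickness = V/A = 0.03429 / 331 = 1.04 × 10⁻⁴ cm = 1.04 μm.

1.04 μm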